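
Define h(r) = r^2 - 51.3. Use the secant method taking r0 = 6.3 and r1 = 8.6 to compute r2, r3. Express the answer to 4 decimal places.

h(6.3) = -11.610000, h(8.6) = 22.660000
r2 = 8.600000 − 22.660000·(8.600000 − 6.300000) / (22.660000 − (-11.610000)) = 8.600000 − (52.118000)/(34.270000) = 7.079195
h(7.079195) = -1.185003
r3 = 7.079195 − (-1.185003)·(7.079195 − 8.600000) / (-1.185003 − 22.660000) = 7.079195 − (1.802160)/(-23.845003) = 7.154773

7.0792, 7.1548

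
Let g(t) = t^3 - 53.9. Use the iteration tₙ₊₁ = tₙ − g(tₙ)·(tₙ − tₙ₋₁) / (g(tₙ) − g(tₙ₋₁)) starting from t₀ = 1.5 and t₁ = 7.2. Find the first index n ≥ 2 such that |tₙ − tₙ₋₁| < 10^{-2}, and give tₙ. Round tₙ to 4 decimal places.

g(1.5) = -50.525000, g(7.2) = 319.348000
t₂ = 7.200000 − 319.348000·(5.700000)/(369.873000) = 2.278625;  |Δ| = 4.921375
g(2.278625) = -42.069073
t₃ = 2.278625 − (-42.069073)·(-4.921375)/(-361.417073) = 2.851475;  |Δ| = 0.572850
g(2.851475) = -30.714912
t₄ = 2.851475 − (-30.714912)·(0.572850)/(11.354160) = 4.401130;  |Δ| = 1.549655
g(4.401130) = 31.349638
t₅ = 4.401130 − 31.349638·(1.549655)/(62.064551) = 3.618378;  |Δ| = 0.782751
g(3.618378) = -6.525793
t₆ = 3.618378 − (-6.525793)·(-0.782751)/(-37.875432) = 3.753244;  |Δ| = 0.134865
g(3.753244) = -1.028671
t₇ = 3.753244 − (-1.028671)·(0.134865)/(5.497123) = 3.778481;  |Δ| = 0.025237
g(3.778481) = 0.045052
t₈ = 3.778481 − 0.045052·(0.025237)/(1.073723) = 3.777422;  |Δ| = 0.001059
|t₈ − t₇| = 0.001059 < 10^{-2}

n = 8, tₙ = 3.7774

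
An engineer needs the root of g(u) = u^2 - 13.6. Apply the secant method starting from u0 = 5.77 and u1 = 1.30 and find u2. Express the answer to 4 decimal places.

2.9846

g(5.77) = 19.692900, g(1.30) = -11.910000
u2 = 1.300000 − (-11.910000)·(1.300000 − 5.770000) / (-11.910000 − 19.692900) = 1.300000 − (53.237700)/(-31.602900) = 2.984583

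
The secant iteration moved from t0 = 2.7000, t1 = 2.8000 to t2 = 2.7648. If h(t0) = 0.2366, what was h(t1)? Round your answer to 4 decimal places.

-0.1285

The secant line through (2.7000, 0.2366) and (2.8000, h(t1)) crosses zero at t2 = 2.7648.
So (2.7000, 0.2366), (2.8000, h(t1)), (2.7648, 0) are collinear:
h(t1) = 0.2366 · (2.8000 − 2.7648) / (2.7000 − 2.7648) = 0.2366 · (0.035200)/(-0.064800) = -0.128523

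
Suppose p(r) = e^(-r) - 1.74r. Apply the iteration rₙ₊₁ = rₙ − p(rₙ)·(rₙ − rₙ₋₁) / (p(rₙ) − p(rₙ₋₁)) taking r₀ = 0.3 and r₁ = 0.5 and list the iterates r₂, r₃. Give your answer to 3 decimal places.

0.391, 0.389

p(0.3) = 0.21882, p(0.5) = -0.26347
r₂ = 0.50000 − (-0.26347)·(0.50000 − 0.30000) / (-0.26347 − 0.21882) = 0.50000 − (-0.05269)/(-0.48229) = 0.39074
p(0.39074) = -0.00334
r₃ = 0.39074 − (-0.00334)·(0.39074 − 0.50000) / (-0.00334 − (-0.26347)) = 0.39074 − (0.00036)/(0.26013) = 0.38934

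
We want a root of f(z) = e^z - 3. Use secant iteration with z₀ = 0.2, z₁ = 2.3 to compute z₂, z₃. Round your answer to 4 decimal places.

0.6267, 0.8598

f(0.2) = -1.778597, f(2.3) = 6.974182
z₂ = 2.300000 − 6.974182·(2.300000 − 0.200000) / (6.974182 − (-1.778597)) = 2.300000 − (14.645783)/(8.752780) = 0.626728
f(0.626728) = -1.128523
z₃ = 0.626728 − (-1.128523)·(0.626728 − 2.300000) / (-1.128523 − 6.974182) = 0.626728 − (1.888327)/(-8.102706) = 0.859777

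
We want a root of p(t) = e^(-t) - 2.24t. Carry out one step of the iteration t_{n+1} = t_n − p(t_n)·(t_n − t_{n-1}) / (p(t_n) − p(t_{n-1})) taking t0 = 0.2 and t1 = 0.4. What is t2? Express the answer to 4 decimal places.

p(0.2) = 0.370731, p(0.4) = -0.225680
t2 = 0.400000 − (-0.225680)·(0.400000 − 0.200000) / (-0.225680 − 0.370731) = 0.400000 − (-0.045136)/(-0.596411) = 0.324321

0.3243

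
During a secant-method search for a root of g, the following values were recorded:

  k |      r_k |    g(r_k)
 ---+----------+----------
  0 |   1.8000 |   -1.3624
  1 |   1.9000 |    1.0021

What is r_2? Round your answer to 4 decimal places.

r_2 = 1.9000 − 1.0021·(1.9000 − 1.8000) / (1.0021 − (-1.3624))
   = 1.9000 − (0.100210)/(2.364500) = 1.857619

1.8576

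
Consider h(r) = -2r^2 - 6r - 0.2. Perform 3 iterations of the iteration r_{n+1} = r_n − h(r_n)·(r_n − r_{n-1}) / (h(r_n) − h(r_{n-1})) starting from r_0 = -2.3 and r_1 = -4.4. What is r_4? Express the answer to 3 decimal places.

h(-2.3) = 3.02000, h(-4.4) = -12.52000
r_2 = -4.40000 − (-12.52000)·(-4.40000 − (-2.30000)) / (-12.52000 − 3.02000) = -4.40000 − (26.29200)/(-15.54000) = -2.70811
h(-2.70811) = 1.38095
r_3 = -2.70811 − 1.38095·(-2.70811 − (-4.40000)) / (1.38095 − (-12.52000)) = -2.70811 − (2.33642)/(13.90095) = -2.87618
h(-2.87618) = 0.51223
r_4 = -2.87618 − 0.51223·(-2.87618 − (-2.70811)) / (0.51223 − 1.38095) = -2.87618 − (-0.08609)/(-0.86872) = -2.97529

-2.975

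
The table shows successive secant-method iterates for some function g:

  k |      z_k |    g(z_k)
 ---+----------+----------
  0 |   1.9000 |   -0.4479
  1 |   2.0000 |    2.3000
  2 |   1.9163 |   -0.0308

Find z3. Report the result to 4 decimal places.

z3 = 1.9163 − (-0.0308)·(1.9163 − 2.0000) / (-0.0308 − 2.3000)
   = 1.9163 − (0.002578)/(-2.330800) = 1.917406

1.9174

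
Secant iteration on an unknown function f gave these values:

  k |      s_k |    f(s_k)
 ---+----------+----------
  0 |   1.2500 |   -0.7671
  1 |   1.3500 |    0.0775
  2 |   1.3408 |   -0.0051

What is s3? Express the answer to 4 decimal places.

s3 = 1.3408 − (-0.0051)·(1.3408 − 1.3500) / (-0.0051 − 0.0775)
   = 1.3408 − (0.000047)/(-0.082600) = 1.341368

1.3414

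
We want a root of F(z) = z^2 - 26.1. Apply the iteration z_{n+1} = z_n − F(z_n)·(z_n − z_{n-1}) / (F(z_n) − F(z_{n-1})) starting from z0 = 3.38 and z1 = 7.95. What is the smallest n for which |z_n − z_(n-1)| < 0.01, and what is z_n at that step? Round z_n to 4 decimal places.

n = 5, z_n = 5.1088

F(3.38) = -14.675600, F(7.95) = 37.102500
z2 = 7.950000 − 37.102500·(4.570000)/(51.778100) = 4.675287;  |Δ| = 3.274713
F(4.675287) = -4.241693
z3 = 4.675287 − (-4.241693)·(-3.274713)/(-41.344193) = 5.011255;  |Δ| = 0.335968
F(5.011255) = -0.987324
z4 = 5.011255 − (-0.987324)·(0.335968)/(3.254368) = 5.113182;  |Δ| = 0.101927
F(5.113182) = 0.044634
z5 = 5.113182 − 0.044634·(0.101927)/(1.031958) = 5.108774;  |Δ| = 0.004408
|z5 − z4| = 0.004408 < 0.01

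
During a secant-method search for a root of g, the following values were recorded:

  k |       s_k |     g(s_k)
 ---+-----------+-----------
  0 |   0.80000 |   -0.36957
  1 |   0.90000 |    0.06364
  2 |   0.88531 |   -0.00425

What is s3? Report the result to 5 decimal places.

s3 = 0.88531 − (-0.00425)·(0.88531 − 0.90000) / (-0.00425 − 0.06364)
   = 0.88531 − (0.0000624)/(-0.0678900) = 0.8862296

0.88623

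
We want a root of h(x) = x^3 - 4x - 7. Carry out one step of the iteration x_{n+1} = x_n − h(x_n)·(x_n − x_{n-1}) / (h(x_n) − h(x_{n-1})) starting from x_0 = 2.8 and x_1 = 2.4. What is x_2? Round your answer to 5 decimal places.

h(2.8) = 3.7520000, h(2.4) = -2.7760000
x_2 = 2.4000000 − (-2.7760000)·(2.4000000 − 2.8000000) / (-2.7760000 − 3.7520000) = 2.4000000 − (1.1104000)/(-6.5280000) = 2.5700980

2.57010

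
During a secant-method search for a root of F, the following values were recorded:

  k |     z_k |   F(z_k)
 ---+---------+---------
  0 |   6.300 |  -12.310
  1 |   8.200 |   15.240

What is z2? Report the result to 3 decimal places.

z2 = 8.200 − 15.240·(8.200 − 6.300) / (15.240 − (-12.310))
   = 8.200 − (28.95600)/(27.55000) = 7.14897

7.149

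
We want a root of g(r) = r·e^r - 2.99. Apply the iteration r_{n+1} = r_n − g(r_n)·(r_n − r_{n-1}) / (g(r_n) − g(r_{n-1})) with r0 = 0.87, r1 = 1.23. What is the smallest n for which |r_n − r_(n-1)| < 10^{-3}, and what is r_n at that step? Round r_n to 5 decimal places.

g(0.87) = -0.9133876, g(1.23) = 1.2181123
r2 = 1.2300000 − 1.2181123·(0.3600000)/(2.1314999) = 1.0242667;  |Δ| = 0.2057333
g(1.0242667) = -0.1373634
r3 = 1.0242667 − (-0.1373634)·(-0.2057333)/(-1.3554757) = 1.0451157;  |Δ| = 0.0208489
g(1.0451157) = -0.0179760
r4 = 1.0451157 − (-0.0179760)·(0.0208489)/(0.1193874) = 1.0482548;  |Δ| = 0.0031392
g(1.0482548) = 0.0003235
r5 = 1.0482548 − 0.0003235·(0.0031392)/(0.0182995) = 1.0481994;  |Δ| = 0.0000555
|r5 − r4| = 0.0000555 < 10^{-3}

n = 5, r_n = 1.04820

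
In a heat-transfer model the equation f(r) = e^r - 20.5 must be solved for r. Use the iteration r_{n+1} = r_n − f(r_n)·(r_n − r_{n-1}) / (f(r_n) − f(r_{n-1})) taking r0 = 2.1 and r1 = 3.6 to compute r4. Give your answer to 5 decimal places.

f(2.1) = -12.3338301, f(3.6) = 16.0982344
r2 = 3.6000000 − 16.0982344·(3.6000000 − 2.1000000) / (16.0982344 − (-12.3338301)) = 3.6000000 − (24.1473517)/(28.4320645) = 2.7507000
f(2.7507000) = -4.8464140
r3 = 2.7507000 − (-4.8464140)·(2.7507000 − 3.6000000) / (-4.8464140 − 16.0982344) = 2.7507000 − (4.1160593)/(-20.9446485) = 2.9472208
f(2.9472208) = -1.4470711
r4 = 2.9472208 − (-1.4470711)·(2.9472208 − 2.7507000) / (-1.4470711 − (-4.8464140)) = 2.9472208 − (-0.2843796)/(3.3993429) = 3.0308781

3.03088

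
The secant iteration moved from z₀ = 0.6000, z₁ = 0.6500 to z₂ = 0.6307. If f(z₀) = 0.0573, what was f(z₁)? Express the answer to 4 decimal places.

-0.0360

The secant line through (0.6000, 0.0573) and (0.6500, f(z₁)) crosses zero at z₂ = 0.6307.
So (0.6000, 0.0573), (0.6500, f(z₁)), (0.6307, 0) are collinear:
f(z₁) = 0.0573 · (0.6500 − 0.6307) / (0.6000 − 0.6307) = 0.0573 · (0.019300)/(-0.030700) = -0.036022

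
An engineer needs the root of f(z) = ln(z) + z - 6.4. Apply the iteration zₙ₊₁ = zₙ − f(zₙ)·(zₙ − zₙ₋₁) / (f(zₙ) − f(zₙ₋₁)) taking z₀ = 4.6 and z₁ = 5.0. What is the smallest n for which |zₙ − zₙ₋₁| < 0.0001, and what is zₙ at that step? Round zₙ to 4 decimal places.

f(4.6) = -0.273944, f(5.0) = 0.209438
z₂ = 5.000000 − 0.209438·(0.400000)/(0.483382) = 4.826689;  |Δ| = 0.173311
f(4.826689) = 0.000850
z₃ = 4.826689 − 0.000850·(-0.173311)/(-0.208588) = 4.825983;  |Δ| = 0.000706
f(4.825983) = -0.000003
z₄ = 4.825983 − (-0.000003)·(-0.000706)/(-0.000853) = 4.825985;  |Δ| = 0.000002
|z₄ − z₃| = 0.000002 < 0.0001

n = 4, zₙ = 4.8260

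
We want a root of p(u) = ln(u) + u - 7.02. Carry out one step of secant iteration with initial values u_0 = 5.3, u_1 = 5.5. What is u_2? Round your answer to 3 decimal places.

p(5.3) = -0.05229, p(5.5) = 0.18475
u_2 = 5.50000 − 0.18475·(5.50000 − 5.30000) / (0.18475 − (-0.05229)) = 5.50000 − (0.03695)/(0.23704) = 5.34412

5.344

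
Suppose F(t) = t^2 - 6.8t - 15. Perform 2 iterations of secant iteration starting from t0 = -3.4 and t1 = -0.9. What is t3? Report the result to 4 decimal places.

-1.7652

F(-3.4) = 19.680000, F(-0.9) = -8.070000
t2 = -0.900000 − (-8.070000)·(-0.900000 − (-3.400000)) / (-8.070000 − 19.680000) = -0.900000 − (-20.175000)/(-27.750000) = -1.627027
F(-1.627027) = -1.288999
t3 = -1.627027 − (-1.288999)·(-1.627027 − (-0.900000)) / (-1.288999 − (-8.070000)) = -1.627027 − (0.937137)/(6.781001) = -1.765227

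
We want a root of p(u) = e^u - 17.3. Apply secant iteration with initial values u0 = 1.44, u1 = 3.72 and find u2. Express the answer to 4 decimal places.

p(1.44) = -13.079304, p(3.72) = 23.964394
u2 = 3.720000 − 23.964394·(3.720000 − 1.440000) / (23.964394 − (-13.079304)) = 3.720000 − (54.638819)/(37.043698) = 2.245017

2.2450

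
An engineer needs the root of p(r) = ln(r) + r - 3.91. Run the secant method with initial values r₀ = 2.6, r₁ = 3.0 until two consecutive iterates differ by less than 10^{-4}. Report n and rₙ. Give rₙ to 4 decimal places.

n = 4, rₙ = 2.8594

p(2.6) = -0.354489, p(3.0) = 0.188612
r₂ = 3.000000 − 0.188612·(0.400000)/(0.543101) = 2.861085;  |Δ| = 0.138915
p(2.861085) = 0.002286
r₃ = 2.861085 − 0.002286·(-0.138915)/(-0.186327) = 2.859381;  |Δ| = 0.001704
p(2.859381) = -0.000014
r₄ = 2.859381 − (-0.000014)·(-0.001704)/(-0.002300) = 2.859391;  |Δ| = 0.000011
|r₄ − r₃| = 0.000011 < 10^{-4}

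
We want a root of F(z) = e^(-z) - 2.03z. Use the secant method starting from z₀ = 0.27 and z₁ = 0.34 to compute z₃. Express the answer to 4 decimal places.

F(0.27) = 0.215279, F(0.34) = 0.021570
z₂ = 0.340000 − 0.021570·(0.340000 − 0.270000) / (0.021570 − 0.215279) = 0.340000 − (0.001510)/(-0.193709) = 0.347795
F(0.347795) = 0.000220
z₃ = 0.347795 − 0.000220·(0.347795 − 0.340000) / (0.000220 − 0.021570) = 0.347795 − (0.000002)/(-0.021350) = 0.347875

0.3479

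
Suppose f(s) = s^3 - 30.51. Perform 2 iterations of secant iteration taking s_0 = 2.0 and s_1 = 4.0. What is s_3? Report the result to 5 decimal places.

f(2.0) = -22.5100000, f(4.0) = 33.4900000
s_2 = 4.0000000 − 33.4900000·(4.0000000 − 2.0000000) / (33.4900000 − (-22.5100000)) = 4.0000000 − (66.9800000)/(56.0000000) = 2.8039286
f(2.8039286) = -8.4654703
s_3 = 2.8039286 − (-8.4654703)·(2.8039286 − 4.0000000) / (-8.4654703 − 33.4900000) = 2.8039286 − (10.1253072)/(-41.9554703) = 3.0452632

3.04526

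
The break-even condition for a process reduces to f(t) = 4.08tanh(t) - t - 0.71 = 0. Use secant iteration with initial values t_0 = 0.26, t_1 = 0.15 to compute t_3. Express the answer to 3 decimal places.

0.236

f(0.26) = 0.06753, f(0.15) = -0.25255
t_2 = 0.15000 − (-0.25255)·(0.15000 − 0.26000) / (-0.25255 − 0.06753) = 0.15000 − (0.02778)/(-0.32007) = 0.23679
f(0.23679) = 0.00166
t_3 = 0.23679 − 0.00166·(0.23679 − 0.15000) / (0.00166 − (-0.25255)) = 0.23679 − (0.00014)/(0.25421) = 0.23623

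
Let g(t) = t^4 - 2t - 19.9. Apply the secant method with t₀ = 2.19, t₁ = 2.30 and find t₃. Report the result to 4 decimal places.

2.2211

g(2.19) = -1.277425, g(2.30) = 3.484100
t₂ = 2.300000 − 3.484100·(2.300000 − 2.190000) / (3.484100 − (-1.277425)) = 2.300000 − (0.383251)/(4.761525) = 2.219511
g(2.219511) = -0.071295
t₃ = 2.219511 − (-0.071295)·(2.219511 − 2.300000) / (-0.071295 − 3.484100) = 2.219511 − (0.005738)/(-3.555395) = 2.221125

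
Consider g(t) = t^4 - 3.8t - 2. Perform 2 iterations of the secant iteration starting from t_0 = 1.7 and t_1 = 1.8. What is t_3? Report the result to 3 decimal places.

1.707

g(1.7) = -0.10790, g(1.8) = 1.65760
t_2 = 1.80000 − 1.65760·(1.80000 − 1.70000) / (1.65760 − (-0.10790)) = 1.80000 − (0.16576)/(1.76550) = 1.70611
g(1.70611) = -0.01037
t_3 = 1.70611 − (-0.01037)·(1.70611 − 1.80000) / (-0.01037 − 1.65760) = 1.70611 − (0.00097)/(-1.66797) = 1.70670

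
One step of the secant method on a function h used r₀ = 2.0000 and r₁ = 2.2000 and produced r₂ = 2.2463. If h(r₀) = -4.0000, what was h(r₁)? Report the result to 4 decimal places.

The secant line through (2.0000, -4.0000) and (2.2000, h(r₁)) crosses zero at r₂ = 2.2463.
So (2.0000, -4.0000), (2.2000, h(r₁)), (2.2463, 0) are collinear:
h(r₁) = -4.0000 · (2.2000 − 2.2463) / (2.0000 − 2.2463) = -4.0000 · (-0.046300)/(-0.246300) = -0.751929

-0.7519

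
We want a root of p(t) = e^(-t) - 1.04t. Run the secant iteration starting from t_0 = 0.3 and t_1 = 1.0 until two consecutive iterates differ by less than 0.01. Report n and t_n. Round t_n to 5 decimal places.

p(0.3) = 0.4288182, p(1.0) = -0.6721206
t_2 = 1.0000000 − (-0.6721206)·(0.7000000)/(-1.1009388) = 0.5726516;  |Δ| = 0.4273484
p(0.5726516) = -0.0315298
t_3 = 0.5726516 − (-0.0315298)·(-0.4273484)/(0.6405907) = 0.5516176;  |Δ| = 0.0210341
p(0.5516176) = 0.0023350
t_4 = 0.5516176 − 0.0023350·(-0.0210341)/(0.0338649) = 0.5530679;  |Δ| = 0.0014503
|t_4 − t_3| = 0.0014503 < 0.01

n = 4, t_n = 0.55307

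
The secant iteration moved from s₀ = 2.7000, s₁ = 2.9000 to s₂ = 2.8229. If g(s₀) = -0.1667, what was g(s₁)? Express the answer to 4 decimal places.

0.1046

The secant line through (2.7000, -0.1667) and (2.9000, g(s₁)) crosses zero at s₂ = 2.8229.
So (2.7000, -0.1667), (2.9000, g(s₁)), (2.8229, 0) are collinear:
g(s₁) = -0.1667 · (2.9000 − 2.8229) / (2.7000 − 2.8229) = -0.1667 · (0.077100)/(-0.122900) = 0.104577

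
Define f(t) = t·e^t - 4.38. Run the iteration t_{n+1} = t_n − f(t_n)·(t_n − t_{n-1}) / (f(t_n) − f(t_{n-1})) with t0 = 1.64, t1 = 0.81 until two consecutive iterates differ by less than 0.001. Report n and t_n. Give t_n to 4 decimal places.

n = 6, t_n = 1.2522

f(1.64) = 4.074478, f(0.81) = -2.559195
t2 = 0.810000 − (-2.559195)·(-0.830000)/(-6.633673) = 1.130204;  |Δ| = 0.320204
f(1.130204) = -0.880560
t3 = 1.130204 − (-0.880560)·(0.320204)/(1.678635) = 1.298174;  |Δ| = 0.167969
f(1.298174) = 0.374694
t4 = 1.298174 − 0.374694·(0.167969)/(1.255254) = 1.248035;  |Δ| = 0.050139
f(1.248035) = -0.032482
t5 = 1.248035 − (-0.032482)·(-0.050139)/(-0.407176) = 1.252035;  |Δ| = 0.004000
f(1.252035) = -0.001069
t6 = 1.252035 − (-0.001069)·(0.004000)/(0.031413) = 1.252171;  |Δ| = 0.000136
|t6 − t5| = 0.000136 < 0.001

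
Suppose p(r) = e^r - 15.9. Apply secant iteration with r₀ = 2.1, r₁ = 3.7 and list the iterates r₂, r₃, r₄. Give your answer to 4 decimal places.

p(2.1) = -7.733830, p(3.7) = 24.547304
r₂ = 3.700000 − 24.547304·(3.700000 − 2.100000) / (24.547304 − (-7.733830)) = 3.700000 − (39.275687)/(32.281134) = 2.483324
p(2.483324) = -3.918979
r₃ = 2.483324 − (-3.918979)·(2.483324 − 3.700000) / (-3.918979 − 24.547304) = 2.483324 − (4.768128)/(-28.466283) = 2.650825
p(2.650825) = -1.734283
r₄ = 2.650825 − (-1.734283)·(2.650825 − 2.483324) / (-1.734283 − (-3.918979)) = 2.650825 − (-0.290494)/(2.184696) = 2.783792

2.4833, 2.6508, 2.7838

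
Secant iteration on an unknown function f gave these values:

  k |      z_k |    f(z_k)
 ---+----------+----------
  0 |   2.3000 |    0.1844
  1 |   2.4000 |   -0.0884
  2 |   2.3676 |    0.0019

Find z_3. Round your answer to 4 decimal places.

z_3 = 2.3676 − 0.0019·(2.3676 − 2.4000) / (0.0019 − (-0.0884))
   = 2.3676 − (-0.000062)/(0.090300) = 2.368282

2.3683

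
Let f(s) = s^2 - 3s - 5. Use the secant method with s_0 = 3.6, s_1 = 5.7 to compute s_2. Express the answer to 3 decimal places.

f(3.6) = -2.84000, f(5.7) = 10.39000
s_2 = 5.70000 − 10.39000·(5.70000 − 3.60000) / (10.39000 − (-2.84000)) = 5.70000 − (21.81900)/(13.23000) = 4.05079

4.051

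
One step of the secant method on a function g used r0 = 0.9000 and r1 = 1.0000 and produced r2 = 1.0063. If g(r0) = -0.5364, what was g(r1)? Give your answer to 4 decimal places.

-0.0318

The secant line through (0.9000, -0.5364) and (1.0000, g(r1)) crosses zero at r2 = 1.0063.
So (0.9000, -0.5364), (1.0000, g(r1)), (1.0063, 0) are collinear:
g(r1) = -0.5364 · (1.0000 − 1.0063) / (0.9000 − 1.0063) = -0.5364 · (-0.006300)/(-0.106300) = -0.031790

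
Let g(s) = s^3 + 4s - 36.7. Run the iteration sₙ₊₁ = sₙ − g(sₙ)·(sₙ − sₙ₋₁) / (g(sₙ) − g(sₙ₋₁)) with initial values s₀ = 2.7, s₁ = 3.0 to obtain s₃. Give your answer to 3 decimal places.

g(2.7) = -6.21700, g(3.0) = 2.30000
s₂ = 3.00000 − 2.30000·(3.00000 − 2.70000) / (2.30000 − (-6.21700)) = 3.00000 − (0.69000)/(8.51700) = 2.91899
g(2.91899) = -0.15291
s₃ = 2.91899 − (-0.15291)·(2.91899 − 3.00000) / (-0.15291 − 2.30000) = 2.91899 − (0.01239)/(-2.45291) = 2.92404

2.924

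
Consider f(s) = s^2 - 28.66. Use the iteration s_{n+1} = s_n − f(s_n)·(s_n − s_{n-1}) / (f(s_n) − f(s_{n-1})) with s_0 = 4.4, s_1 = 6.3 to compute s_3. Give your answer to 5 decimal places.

5.34660

f(4.4) = -9.3000000, f(6.3) = 11.0300000
s_2 = 6.3000000 − 11.0300000·(6.3000000 − 4.4000000) / (11.0300000 − (-9.3000000)) = 6.3000000 − (20.9570000)/(20.3300000) = 5.2691589
f(5.2691589) = -0.8959647
s_3 = 5.2691589 − (-0.8959647)·(5.2691589 − 6.3000000) / (-0.8959647 − 11.0300000) = 5.2691589 − (0.9235973)/(-11.9259647) = 5.3466031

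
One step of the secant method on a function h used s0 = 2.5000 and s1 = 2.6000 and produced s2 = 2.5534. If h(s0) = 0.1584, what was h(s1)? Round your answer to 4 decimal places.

-0.1382

The secant line through (2.5000, 0.1584) and (2.6000, h(s1)) crosses zero at s2 = 2.5534.
So (2.5000, 0.1584), (2.6000, h(s1)), (2.5534, 0) are collinear:
h(s1) = 0.1584 · (2.6000 − 2.5534) / (2.5000 − 2.5534) = 0.1584 · (0.046600)/(-0.053400) = -0.138229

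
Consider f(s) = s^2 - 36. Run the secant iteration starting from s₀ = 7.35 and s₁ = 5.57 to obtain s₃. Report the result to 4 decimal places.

f(7.35) = 18.022500, f(5.57) = -4.975100
s₂ = 5.570000 − (-4.975100)·(5.570000 − 7.350000) / (-4.975100 − 18.022500) = 5.570000 − (8.855678)/(-22.997600) = 5.955070
f(5.955070) = -0.537145
s₃ = 5.955070 − (-0.537145)·(5.955070 − 5.570000) / (-0.537145 − (-4.975100)) = 5.955070 − (-0.206838)/(4.437955) = 6.001676

6.0017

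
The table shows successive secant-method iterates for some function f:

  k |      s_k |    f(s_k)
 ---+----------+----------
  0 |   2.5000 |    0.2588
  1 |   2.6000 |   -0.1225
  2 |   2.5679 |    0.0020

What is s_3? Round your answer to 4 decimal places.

s_3 = 2.5679 − 0.0020·(2.5679 − 2.6000) / (0.0020 − (-0.1225))
   = 2.5679 − (-0.000064)/(0.124500) = 2.568416

2.5684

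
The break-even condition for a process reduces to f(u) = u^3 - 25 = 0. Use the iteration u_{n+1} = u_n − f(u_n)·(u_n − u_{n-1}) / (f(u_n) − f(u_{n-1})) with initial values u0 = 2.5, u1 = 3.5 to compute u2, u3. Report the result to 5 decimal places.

f(2.5) = -9.3750000, f(3.5) = 17.8750000
u2 = 3.5000000 − 17.8750000·(3.5000000 − 2.5000000) / (17.8750000 − (-9.3750000)) = 3.5000000 − (17.8750000)/(27.2500000) = 2.8440367
f(2.8440367) = -1.9958819
u3 = 2.8440367 − (-1.9958819)·(2.8440367 − 3.5000000) / (-1.9958819 − 17.8750000) = 2.8440367 − (1.3092253)/(-19.8708819) = 2.9099233

2.84404, 2.90992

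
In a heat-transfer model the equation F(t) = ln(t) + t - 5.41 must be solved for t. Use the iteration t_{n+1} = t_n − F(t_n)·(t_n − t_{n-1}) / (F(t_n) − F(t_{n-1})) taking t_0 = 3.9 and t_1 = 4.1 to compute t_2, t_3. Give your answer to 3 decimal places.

F(3.9) = -0.14902, F(4.1) = 0.10099
t_2 = 4.10000 − 0.10099·(4.10000 − 3.90000) / (0.10099 − (-0.14902)) = 4.10000 − (0.02020)/(0.25001) = 4.01921
F(4.01921) = 0.00030
t_3 = 4.01921 − 0.00030·(4.01921 − 4.10000) / (0.00030 − 0.10099) = 4.01921 − (-0.00002)/(-0.10069) = 4.01897

4.019, 4.019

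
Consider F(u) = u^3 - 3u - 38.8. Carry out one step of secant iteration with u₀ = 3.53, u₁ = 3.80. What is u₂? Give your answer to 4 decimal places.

F(3.53) = -5.403023, F(3.80) = 4.672000
u₂ = 3.800000 − 4.672000·(3.800000 − 3.530000) / (4.672000 − (-5.403023)) = 3.800000 − (1.261440)/(10.075023) = 3.674795

3.6748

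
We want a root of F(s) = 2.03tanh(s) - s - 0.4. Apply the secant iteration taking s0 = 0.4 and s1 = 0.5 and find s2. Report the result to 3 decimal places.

F(0.4) = -0.02870, F(0.5) = 0.03810
s2 = 0.50000 − 0.03810·(0.50000 − 0.40000) / (0.03810 − (-0.02870)) = 0.50000 − (0.00381)/(0.06680) = 0.44297

0.443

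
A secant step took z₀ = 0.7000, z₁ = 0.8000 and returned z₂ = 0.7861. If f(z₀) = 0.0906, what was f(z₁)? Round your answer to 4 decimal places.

The secant line through (0.7000, 0.0906) and (0.8000, f(z₁)) crosses zero at z₂ = 0.7861.
So (0.7000, 0.0906), (0.8000, f(z₁)), (0.7861, 0) are collinear:
f(z₁) = 0.0906 · (0.8000 − 0.7861) / (0.7000 − 0.7861) = 0.0906 · (0.013900)/(-0.086100) = -0.014626

-0.0146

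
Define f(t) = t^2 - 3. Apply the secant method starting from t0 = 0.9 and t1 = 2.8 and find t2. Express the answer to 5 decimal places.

f(0.9) = -2.1900000, f(2.8) = 4.8400000
t2 = 2.8000000 − 4.8400000·(2.8000000 − 0.9000000) / (4.8400000 − (-2.1900000)) = 2.8000000 − (9.1960000)/(7.0300000) = 1.4918919

1.49189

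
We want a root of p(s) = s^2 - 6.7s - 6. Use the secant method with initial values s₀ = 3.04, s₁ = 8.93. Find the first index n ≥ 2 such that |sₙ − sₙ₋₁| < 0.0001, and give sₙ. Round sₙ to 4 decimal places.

p(3.04) = -17.126400, p(8.93) = 13.913900
s₂ = 8.930000 − 13.913900·(5.890000)/(31.040300) = 6.289791;  |Δ| = 2.640209
p(6.289791) = -8.580127
s₃ = 6.289791 − (-8.580127)·(-2.640209)/(-22.494027) = 7.296873;  |Δ| = 1.007082
p(7.296873) = -1.644692
s₄ = 7.296873 − (-1.644692)·(1.007082)/(6.935435) = 7.535696;  |Δ| = 0.238823
p(7.535696) = 0.297550
s₅ = 7.535696 − 0.297550·(0.238823)/(1.942243) = 7.499108;  |Δ| = 0.036588
p(7.499108) = -0.007399
s₆ = 7.499108 − (-0.007399)·(-0.036588)/(-0.304950) = 7.499996;  |Δ| = 0.000888
p(7.499996) = -0.000032
s₇ = 7.499996 − (-0.000032)·(0.000888)/(0.007368) = 7.500000;  |Δ| = 0.000004
|s₇ − s₆| = 0.000004 < 0.0001

n = 7, sₙ = 7.5000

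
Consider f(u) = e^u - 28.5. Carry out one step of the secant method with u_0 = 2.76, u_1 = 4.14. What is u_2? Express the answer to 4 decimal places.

f(2.76) = -12.700157, f(4.14) = 34.302821
u_2 = 4.140000 − 34.302821·(4.140000 − 2.760000) / (34.302821 − (-12.700157)) = 4.140000 − (47.337894)/(47.002979) = 3.132875

3.1329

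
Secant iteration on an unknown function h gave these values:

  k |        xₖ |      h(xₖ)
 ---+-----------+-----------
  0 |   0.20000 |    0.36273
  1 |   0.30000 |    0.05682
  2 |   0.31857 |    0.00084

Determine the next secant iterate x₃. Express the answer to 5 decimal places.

0.31885

x₃ = 0.31857 − 0.00084·(0.31857 − 0.30000) / (0.00084 − 0.05682)
   = 0.31857 − (0.0000156)/(-0.0559800) = 0.3188486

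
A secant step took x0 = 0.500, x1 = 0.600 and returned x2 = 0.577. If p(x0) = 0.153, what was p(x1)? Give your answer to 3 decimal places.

-0.046

The secant line through (0.500, 0.153) and (0.600, p(x1)) crosses zero at x2 = 0.577.
So (0.500, 0.153), (0.600, p(x1)), (0.577, 0) are collinear:
p(x1) = 0.153 · (0.600 − 0.577) / (0.500 − 0.577) = 0.153 · (0.02300)/(-0.07700) = -0.04570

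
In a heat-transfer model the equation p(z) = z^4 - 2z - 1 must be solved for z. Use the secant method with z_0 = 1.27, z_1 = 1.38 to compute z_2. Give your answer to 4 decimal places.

1.3982

p(1.27) = -0.938554, p(1.38) = -0.133261
z_2 = 1.380000 − (-0.133261)·(1.380000 − 1.270000) / (-0.133261 − (-0.938554)) = 1.380000 − (-0.014659)/(0.805293) = 1.398203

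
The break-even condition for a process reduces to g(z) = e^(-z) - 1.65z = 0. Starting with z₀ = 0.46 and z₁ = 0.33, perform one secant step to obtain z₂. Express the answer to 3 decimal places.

g(0.46) = -0.12772, g(0.33) = 0.17442
z₂ = 0.33000 − 0.17442·(0.33000 − 0.46000) / (0.17442 − (-0.12772)) = 0.33000 − (-0.02268)/(0.30214) = 0.40505

0.405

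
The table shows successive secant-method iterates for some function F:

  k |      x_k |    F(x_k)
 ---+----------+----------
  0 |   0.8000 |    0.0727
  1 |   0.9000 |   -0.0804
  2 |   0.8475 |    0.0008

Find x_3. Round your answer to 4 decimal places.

x_3 = 0.8475 − 0.0008·(0.8475 − 0.9000) / (0.0008 − (-0.0804))
   = 0.8475 − (-0.000042)/(0.081200) = 0.848017

0.8480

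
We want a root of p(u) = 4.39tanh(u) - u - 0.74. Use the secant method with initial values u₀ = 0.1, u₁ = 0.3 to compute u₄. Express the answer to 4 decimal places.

p(0.1) = -0.402458, p(0.3) = 0.238862
u₂ = 0.300000 − 0.238862·(0.300000 − 0.100000) / (0.238862 − (-0.402458)) = 0.300000 − (0.047772)/(0.641320) = 0.225509
p(0.225509) = 0.008029
u₃ = 0.225509 − 0.008029·(0.225509 − 0.300000) / (0.008029 − 0.238862) = 0.225509 − (-0.000598)/(-0.230834) = 0.222918
p(0.222918) = -0.000201
u₄ = 0.222918 − (-0.000201)·(0.222918 − 0.225509) / (-0.000201 − 0.008029) = 0.222918 − (0.000001)/(-0.008230) = 0.222982

0.2230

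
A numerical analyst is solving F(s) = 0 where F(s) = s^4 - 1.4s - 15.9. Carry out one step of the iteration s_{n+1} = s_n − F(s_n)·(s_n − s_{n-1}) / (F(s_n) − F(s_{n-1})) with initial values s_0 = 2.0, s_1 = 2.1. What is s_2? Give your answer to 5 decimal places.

F(2.0) = -2.7000000, F(2.1) = 0.6081000
s_2 = 2.1000000 − 0.6081000·(2.1000000 − 2.0000000) / (0.6081000 − (-2.7000000)) = 2.1000000 − (0.0608100)/(3.3081000) = 2.0816178

2.08162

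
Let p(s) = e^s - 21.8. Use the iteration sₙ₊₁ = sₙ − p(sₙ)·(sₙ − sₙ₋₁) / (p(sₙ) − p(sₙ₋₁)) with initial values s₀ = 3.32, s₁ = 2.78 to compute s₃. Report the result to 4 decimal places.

p(3.32) = 5.860351, p(2.78) = -5.680979
s₂ = 2.780000 − (-5.680979)·(2.780000 − 3.320000) / (-5.680979 − 5.860351) = 2.780000 − (3.067729)/(-11.541330) = 3.045804
p(3.045804) = -0.773075
s₃ = 3.045804 − (-0.773075)·(3.045804 − 2.780000) / (-0.773075 − (-5.680979)) = 3.045804 − (-0.205486)/(4.907904) = 3.087672

3.0877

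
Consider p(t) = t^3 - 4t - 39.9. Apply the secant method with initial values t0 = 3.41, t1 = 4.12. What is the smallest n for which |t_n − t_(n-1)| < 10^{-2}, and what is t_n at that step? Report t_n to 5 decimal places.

n = 4, t_n = 3.80582

p(3.41) = -13.8881790, p(4.12) = 13.5545280
t2 = 4.1200000 − 13.5545280·(0.7100000)/(27.4427070) = 3.7693161;  |Δ| = 0.3506839
p(3.7693161) = -1.4237858
t3 = 3.7693161 − (-1.4237858)·(-0.3506839)/(-14.9783138) = 3.8026509;  |Δ| = 0.0333348
p(3.8026509) = -0.1236865
t4 = 3.8026509 − (-0.1236865)·(0.0333348)/(1.3000993) = 3.8058222;  |Δ| = 0.0031713
|t4 − t3| = 0.0031713 < 10^{-2}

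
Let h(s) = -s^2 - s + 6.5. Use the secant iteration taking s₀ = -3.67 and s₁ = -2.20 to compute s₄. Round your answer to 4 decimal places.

-3.0976

h(-3.67) = -3.298900, h(-2.20) = 3.860000
s₂ = -2.200000 − 3.860000·(-2.200000 − (-3.670000)) / (3.860000 − (-3.298900)) = -2.200000 − (5.674200)/(7.158900) = -2.992608
h(-2.992608) = 0.536906
s₃ = -2.992608 − 0.536906·(-2.992608 − (-2.200000)) / (0.536906 − 3.860000) = -2.992608 − (-0.425556)/(-3.323094) = -3.120668
h(-3.120668) = -0.117901
s₄ = -3.120668 − (-0.117901)·(-3.120668 − (-2.992608)) / (-0.117901 − 0.536906) = -3.120668 − (0.015098)/(-0.654807) = -3.097610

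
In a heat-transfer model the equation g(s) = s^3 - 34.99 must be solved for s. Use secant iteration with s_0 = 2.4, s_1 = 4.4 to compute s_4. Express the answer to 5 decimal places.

3.27812

g(2.4) = -21.1660000, g(4.4) = 50.1940000
s_2 = 4.4000000 − 50.1940000·(4.4000000 − 2.4000000) / (50.1940000 − (-21.1660000)) = 4.4000000 − (100.3880000)/(71.3600000) = 2.9932175
g(2.9932175) = -8.1727141
s_3 = 2.9932175 − (-8.1727141)·(2.9932175 − 4.4000000) / (-8.1727141 − 50.1940000) = 2.9932175 − (11.4972313)/(-58.3667141) = 3.1902002
g(3.1902002) = -2.5221301
s_4 = 3.1902002 − (-2.5221301)·(3.1902002 − 2.9932175) / (-2.5221301 − (-8.1727141)) = 3.1902002 − (-0.4968159)/(5.6505840) = 3.2781231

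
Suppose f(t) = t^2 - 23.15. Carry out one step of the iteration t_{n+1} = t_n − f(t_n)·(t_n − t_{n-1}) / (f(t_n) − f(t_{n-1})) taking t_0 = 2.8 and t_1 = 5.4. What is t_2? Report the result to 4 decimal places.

4.6671

f(2.8) = -15.310000, f(5.4) = 6.010000
t_2 = 5.400000 − 6.010000·(5.400000 − 2.800000) / (6.010000 − (-15.310000)) = 5.400000 − (15.626000)/(21.320000) = 4.667073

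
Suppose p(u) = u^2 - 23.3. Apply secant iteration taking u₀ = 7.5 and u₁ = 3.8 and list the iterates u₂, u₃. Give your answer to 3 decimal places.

4.584, 4.857

p(7.5) = 32.95000, p(3.8) = -8.86000
u₂ = 3.80000 − (-8.86000)·(3.80000 − 7.50000) / (-8.86000 − 32.95000) = 3.80000 − (32.78200)/(-41.81000) = 4.58407
p(4.58407) = -2.28629
u₃ = 4.58407 − (-2.28629)·(4.58407 − 3.80000) / (-2.28629 − (-8.86000)) = 4.58407 − (-1.79262)/(6.57371) = 4.85677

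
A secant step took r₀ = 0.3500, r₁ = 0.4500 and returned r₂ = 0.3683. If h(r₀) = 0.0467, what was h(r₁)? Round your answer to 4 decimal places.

The secant line through (0.3500, 0.0467) and (0.4500, h(r₁)) crosses zero at r₂ = 0.3683.
So (0.3500, 0.0467), (0.4500, h(r₁)), (0.3683, 0) are collinear:
h(r₁) = 0.0467 · (0.4500 − 0.3683) / (0.3500 − 0.3683) = 0.0467 · (0.081700)/(-0.018300) = -0.208491

-0.2085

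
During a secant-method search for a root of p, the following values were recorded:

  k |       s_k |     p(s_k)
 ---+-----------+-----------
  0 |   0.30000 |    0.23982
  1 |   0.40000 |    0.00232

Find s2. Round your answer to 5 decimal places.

0.40098

s2 = 0.40000 − 0.00232·(0.40000 − 0.30000) / (0.00232 − 0.23982)
   = 0.40000 − (0.0002320)/(-0.2375000) = 0.4009768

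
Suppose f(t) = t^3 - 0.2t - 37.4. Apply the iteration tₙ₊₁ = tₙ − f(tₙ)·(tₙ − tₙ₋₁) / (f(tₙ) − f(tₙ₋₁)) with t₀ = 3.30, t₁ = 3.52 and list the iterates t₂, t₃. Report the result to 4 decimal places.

3.3612, 3.3640

f(3.30) = -2.123000, f(3.52) = 5.510208
t₂ = 3.520000 − 5.510208·(3.520000 − 3.300000) / (5.510208 − (-2.123000)) = 3.520000 − (1.212246)/(7.633208) = 3.361188
f(3.361188) = -0.098934
t₃ = 3.361188 − (-0.098934)·(3.361188 − 3.520000) / (-0.098934 − 5.510208) = 3.361188 − (0.015712)/(-5.609142) = 3.363989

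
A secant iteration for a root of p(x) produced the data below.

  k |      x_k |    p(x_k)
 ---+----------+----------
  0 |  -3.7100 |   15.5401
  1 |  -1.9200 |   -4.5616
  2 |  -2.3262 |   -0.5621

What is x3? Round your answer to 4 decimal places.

-2.3833

x3 = -2.3262 − (-0.5621)·(-2.3262 − (-1.9200)) / (-0.5621 − (-4.5616))
   = -2.3262 − (0.228325)/(3.999500) = -2.383288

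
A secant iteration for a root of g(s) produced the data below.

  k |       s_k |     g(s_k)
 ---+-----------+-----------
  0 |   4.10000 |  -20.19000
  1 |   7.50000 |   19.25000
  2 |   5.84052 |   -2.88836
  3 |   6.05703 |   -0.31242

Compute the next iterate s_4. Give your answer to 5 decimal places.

s_4 = 6.05703 − (-0.31242)·(6.05703 − 5.84052) / (-0.31242 − (-2.88836))
   = 6.05703 − (-0.0676421)/(2.5759400) = 6.0832892

6.08329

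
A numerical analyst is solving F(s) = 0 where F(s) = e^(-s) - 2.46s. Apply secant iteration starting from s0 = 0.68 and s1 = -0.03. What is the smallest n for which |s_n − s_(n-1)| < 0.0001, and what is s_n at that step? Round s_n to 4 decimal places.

F(0.68) = -1.166183, F(-0.03) = 1.104255
s2 = -0.030000 − 1.104255·(-0.710000)/(2.270438) = 0.315317;  |Δ| = 0.345317
F(0.315317) = -0.046122
s3 = 0.315317 − (-0.046122)·(0.345317)/(-1.150377) = 0.301472;  |Δ| = 0.013845
F(0.301472) = -0.001893
s4 = 0.301472 − (-0.001893)·(-0.013845)/(0.044229) = 0.300880;  |Δ| = 0.000593
F(0.300880) = 0.000003
s5 = 0.300880 − 0.000003·(-0.000593)/(0.001896) = 0.300881;  |Δ| = 0.000001
|s5 − s4| = 0.000001 < 0.0001

n = 5, s_n = 0.3009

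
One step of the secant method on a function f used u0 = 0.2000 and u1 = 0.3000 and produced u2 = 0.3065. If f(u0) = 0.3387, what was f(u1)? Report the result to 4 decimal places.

The secant line through (0.2000, 0.3387) and (0.3000, f(u1)) crosses zero at u2 = 0.3065.
So (0.2000, 0.3387), (0.3000, f(u1)), (0.3065, 0) are collinear:
f(u1) = 0.3387 · (0.3000 − 0.3065) / (0.2000 − 0.3065) = 0.3387 · (-0.006500)/(-0.106500) = 0.020672

0.0207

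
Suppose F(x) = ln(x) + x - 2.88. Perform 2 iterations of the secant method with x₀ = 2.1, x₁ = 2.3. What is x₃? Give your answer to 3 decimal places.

2.126

F(2.1) = -0.03806, F(2.3) = 0.25291
x₂ = 2.30000 − 0.25291·(2.30000 − 2.10000) / (0.25291 − (-0.03806)) = 2.30000 − (0.05058)/(0.29097) = 2.12616
F(2.12616) = 0.00048
x₃ = 2.12616 − 0.00048·(2.12616 − 2.30000) / (0.00048 − 0.25291) = 2.12616 − (-0.00008)/(-0.25243) = 2.12583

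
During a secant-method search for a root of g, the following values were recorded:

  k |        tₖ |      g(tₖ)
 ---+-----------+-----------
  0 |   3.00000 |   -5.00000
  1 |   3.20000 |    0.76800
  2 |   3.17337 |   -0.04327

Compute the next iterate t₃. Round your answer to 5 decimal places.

t₃ = 3.17337 − (-0.04327)·(3.17337 − 3.20000) / (-0.04327 − 0.76800)
   = 3.17337 − (0.0011523)/(-0.8112700) = 3.1747903

3.17479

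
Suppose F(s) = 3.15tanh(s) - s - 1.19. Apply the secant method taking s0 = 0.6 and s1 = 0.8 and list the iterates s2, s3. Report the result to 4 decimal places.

0.6983, 0.6846

F(0.6) = -0.098294, F(0.8) = 0.101716
s2 = 0.800000 − 0.101716·(0.800000 − 0.600000) / (0.101716 − (-0.098294)) = 0.800000 − (0.020343)/(0.200010) = 0.698289
F(0.698289) = 0.012045
s3 = 0.698289 − 0.012045·(0.698289 − 0.800000) / (0.012045 − 0.101716) = 0.698289 − (-0.001225)/(-0.089671) = 0.684627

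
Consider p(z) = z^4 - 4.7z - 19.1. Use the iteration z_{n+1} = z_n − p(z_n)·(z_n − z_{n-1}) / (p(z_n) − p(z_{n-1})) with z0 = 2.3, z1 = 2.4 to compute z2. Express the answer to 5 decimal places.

p(2.3) = -1.9259000, p(2.4) = 2.7976000
z2 = 2.4000000 − 2.7976000·(2.4000000 − 2.3000000) / (2.7976000 − (-1.9259000)) = 2.4000000 − (0.2797600)/(4.7235000) = 2.3407727

2.34077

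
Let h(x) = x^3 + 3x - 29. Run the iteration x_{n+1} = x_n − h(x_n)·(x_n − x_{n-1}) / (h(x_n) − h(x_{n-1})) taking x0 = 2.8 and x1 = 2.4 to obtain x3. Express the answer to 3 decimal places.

2.749

h(2.8) = 1.35200, h(2.4) = -7.97600
x2 = 2.40000 − (-7.97600)·(2.40000 − 2.80000) / (-7.97600 − 1.35200) = 2.40000 − (3.19040)/(-9.32800) = 2.74202
h(2.74202) = -0.15748
x3 = 2.74202 − (-0.15748)·(2.74202 − 2.40000) / (-0.15748 − (-7.97600)) = 2.74202 − (-0.05386)/(7.81852) = 2.74891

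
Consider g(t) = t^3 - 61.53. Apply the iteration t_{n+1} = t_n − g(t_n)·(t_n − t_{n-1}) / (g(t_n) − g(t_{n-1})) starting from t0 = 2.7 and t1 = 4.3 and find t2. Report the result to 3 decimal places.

3.819

g(2.7) = -41.84700, g(4.3) = 17.97700
t2 = 4.30000 − 17.97700·(4.30000 − 2.70000) / (17.97700 − (-41.84700)) = 4.30000 − (28.76320)/(59.82400) = 3.81920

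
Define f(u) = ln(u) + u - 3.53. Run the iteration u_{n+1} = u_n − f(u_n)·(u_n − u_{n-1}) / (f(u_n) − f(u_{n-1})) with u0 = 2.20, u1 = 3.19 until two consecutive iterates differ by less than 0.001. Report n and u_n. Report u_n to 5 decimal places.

f(2.20) = -0.5415426, f(3.19) = 0.8200209
u2 = 3.1900000 − 0.8200209·(0.9900000)/(1.3615636) = 2.5937585;  |Δ| = 0.5962415
f(2.5937585) = 0.0168665
u3 = 2.5937585 − 0.0168665·(-0.5962415)/(-0.8031544) = 2.5812373;  |Δ| = 0.0125212
f(2.5812373) = -0.0004939
u4 = 2.5812373 − (-0.0004939)·(-0.0125212)/(-0.0173604) = 2.5815935;  |Δ| = 0.0003562
|u4 − u3| = 0.0003562 < 0.001

n = 4, u_n = 2.58159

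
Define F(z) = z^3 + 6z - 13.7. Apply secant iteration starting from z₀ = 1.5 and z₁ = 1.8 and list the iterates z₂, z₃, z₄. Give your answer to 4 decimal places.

F(1.5) = -1.325000, F(1.8) = 2.932000
z₂ = 1.800000 − 2.932000·(1.800000 − 1.500000) / (2.932000 − (-1.325000)) = 1.800000 − (0.879600)/(4.257000) = 1.593376
F(1.593376) = -0.094411
z₃ = 1.593376 − (-0.094411)·(1.593376 − 1.800000) / (-0.094411 − 2.932000) = 1.593376 − (0.019508)/(-3.026411) = 1.599821
F(1.599821) = -0.006443
z₄ = 1.599821 − (-0.006443)·(1.599821 − 1.593376) / (-0.006443 − (-0.094411)) = 1.599821 − (-0.000042)/(0.087968) = 1.600294

1.5934, 1.5998, 1.6003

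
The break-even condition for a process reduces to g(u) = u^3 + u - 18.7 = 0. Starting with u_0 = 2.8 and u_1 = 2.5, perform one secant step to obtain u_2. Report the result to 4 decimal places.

g(2.8) = 6.052000, g(2.5) = -0.575000
u_2 = 2.500000 − (-0.575000)·(2.500000 − 2.800000) / (-0.575000 − 6.052000) = 2.500000 − (0.172500)/(-6.627000) = 2.526030

2.5260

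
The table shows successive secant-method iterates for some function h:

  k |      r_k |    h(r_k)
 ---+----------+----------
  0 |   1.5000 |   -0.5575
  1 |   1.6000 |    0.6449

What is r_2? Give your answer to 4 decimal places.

r_2 = 1.6000 − 0.6449·(1.6000 − 1.5000) / (0.6449 − (-0.5575))
   = 1.6000 − (0.064490)/(1.202400) = 1.546366

1.5464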